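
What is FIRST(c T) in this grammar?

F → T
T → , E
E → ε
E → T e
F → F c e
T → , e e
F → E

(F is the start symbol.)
{ 'c' }

To compute FIRST(c T), process the symbols left to right:
Symbol c is a terminal. Add 'c' and stop.
FIRST(c T) = { 'c' }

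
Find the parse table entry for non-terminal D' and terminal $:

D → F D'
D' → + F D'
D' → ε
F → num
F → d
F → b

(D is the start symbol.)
To find M[D', $], we find productions for D' where $ is in the predict set (PREDICT(N → α) = (FIRST(α) \ {ε}) ∪ (FOLLOW(N) if α ⇒* ε)).

Relevant sets:
  FOLLOW(D') = { $ }

D' → + F D': PREDICT = { '+' }
D' → ε: PREDICT = { $ }
  $ is in predict set, so this production goes in M[D', $]

M[D', $] = D' → ε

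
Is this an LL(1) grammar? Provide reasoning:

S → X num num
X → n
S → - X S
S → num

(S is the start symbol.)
A grammar is LL(1) if for each non-terminal N with multiple productions, the predict sets of those productions are pairwise disjoint, where PREDICT(N → α) = (FIRST(α) \ {ε}) ∪ (FOLLOW(N) if α ⇒* ε).

Relevant sets:
  FIRST(X) = { 'n' }

For S:
  PREDICT(S → X num num) = { 'n' }
  PREDICT(S → '-' X S) = { '-' }
  PREDICT(S → num) = { 'num' }
X has a single production, so nothing to check there.

All predict sets are disjoint. The grammar IS LL(1).

Answer: Yes, the grammar is LL(1).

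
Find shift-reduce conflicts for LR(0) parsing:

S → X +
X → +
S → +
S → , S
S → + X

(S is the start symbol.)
Yes — I1: [S → + .] vs [X → . +]

Augment with S' → S and build the canonical LR(0) collection (I0 = CLOSURE({[S' → . S]}), then GOTO on every symbol after a dot until no new states appear). It has 9 states:
  I0: { [S → . + X], [S → . +], [S → . , S], [S → . X +], [S' → . S], [X → . +] }  — shift
  I1: { [S → + . X], [S → + .], [X → + .], [X → . +] }  — shift, 2 reduces
  I2: { [S → , . S], [S → . + X], [S → . +], [S → . , S], [S → . X +], [X → . +] }  — shift
  I3: { [S' → S .] }  — accept
  I4: { [S → X . +] }  — shift
  I5: { [S → X + .] }  — reduce
  I6: { [S → , S .] }  — reduce
  I7: { [X → + .] }  — reduce
  I8: { [S → + X .] }  — reduce

I1 contains reduce items [S → + .], [X → + .] and shift item [X → . +] — shift-reduce conflict.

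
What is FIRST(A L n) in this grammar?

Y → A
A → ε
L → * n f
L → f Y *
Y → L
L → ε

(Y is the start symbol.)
{ '*', 'f', 'n' }

FIRST sets of the non-terminals involved (from the grammar, by fixed-point iteration):
  FIRST(A) = { ε }
  FIRST(L) = { '*', 'f', ε }

To compute FIRST(A L n), process the symbols left to right:
Symbol A is a non-terminal. Add FIRST(A) \ {ε} = { }
A is nullable (ε ∈ FIRST(A)), continue to the next symbol.
Symbol L is a non-terminal. Add FIRST(L) \ {ε} = { '*', 'f' }
L is nullable (ε ∈ FIRST(L)), continue to the next symbol.
Symbol n is a terminal. Add 'n' and stop.
FIRST(A L n) = { '*', 'f', 'n' }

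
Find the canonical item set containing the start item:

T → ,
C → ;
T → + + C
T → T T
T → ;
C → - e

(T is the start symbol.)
First, augment the grammar with T' → T
I₀ = CLOSURE({ [T' → . T] }):
  [T' → . T] has the dot before T: add [T → . ,], [T → . + + C], [T → . T T], [T → . ;]
No further items can be added.

I₀ = { [T → . + + C], [T → . ,], [T → . ;], [T → . T T], [T' → . T] }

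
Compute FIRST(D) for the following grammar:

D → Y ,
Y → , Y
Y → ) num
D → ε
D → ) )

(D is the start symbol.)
{ ')', ',', ε }

FIRST sets of the other non-terminals involved (by the same procedure, iterated to a fixed point):
  FIRST(Y) = { ')', ',' }

From D → Y ,:
  - Y is a non-terminal: add FIRST(Y) \ {ε} = { ')', ',' }
    Y is not nullable, so stop
From D → ε:
  - ε-production, so ε ∈ FIRST(D)
From D → ) ):
  - ')' is a terminal: add ')' and stop

Collecting: FIRST(D) = { ')', ',', ε }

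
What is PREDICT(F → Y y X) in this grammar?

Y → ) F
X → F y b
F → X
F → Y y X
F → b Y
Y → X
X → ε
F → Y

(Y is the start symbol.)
{ ')', 'b', 'y' }

PREDICT(F → Y y X) = (FIRST(RHS) \ {ε}) ∪ (FOLLOW(F) if ε ∈ FIRST(RHS), i.e. RHS ⇒* ε)
FIRST(Y) = { ')', 'b', 'y', ε }
FIRST(Y y X) = { ')', 'b', 'y' }
ε ∉ FIRST(Y y X), so FOLLOW(F) is not added.
PREDICT(F → Y y X) = { ')', 'b', 'y' }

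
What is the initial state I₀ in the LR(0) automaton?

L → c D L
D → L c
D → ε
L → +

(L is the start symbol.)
{ [L → . +], [L → . c D L], [L' → . L] }

First, augment the grammar with L' → L
I₀ = CLOSURE({ [L' → . L] }):
  [L' → . L] has the dot before L: add [L → . c D L], [L → . +]
No further items can be added.

I₀ = { [L → . +], [L → . c D L], [L' → . L] }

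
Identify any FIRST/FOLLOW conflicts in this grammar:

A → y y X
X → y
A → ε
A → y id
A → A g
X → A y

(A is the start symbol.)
Yes. A → y y X with FOLLOW(A) on { 'y' }; A → y id with FOLLOW(A) on { 'y' }; A → A g with FOLLOW(A) on { 'g', 'y' }

Nullable non-terminals: A.
FIRST sets used below: FIRST(A) = { 'g', 'y', ε }

A: nullable alternative(s) A → ε; FOLLOW(A) = { $, 'g', 'y' }
  A → y y X: FIRST \ {ε} = { 'y' } — overlaps FOLLOW(A) on { 'y' }: CONFLICT
  A → ε: FIRST \ {ε} = { } — this is the only nullable alternative, skip
  A → y id: FIRST \ {ε} = { 'y' } — overlaps FOLLOW(A) on { 'y' }: CONFLICT
  A → A g: FIRST \ {ε} = { 'g', 'y' } — overlaps FOLLOW(A) on { 'g', 'y' }: CONFLICT

X has no nullable alternative, so no FIRST/FOLLOW check is needed there.

So the grammar has 3 FIRST/FOLLOW conflicts (marked CONFLICT above).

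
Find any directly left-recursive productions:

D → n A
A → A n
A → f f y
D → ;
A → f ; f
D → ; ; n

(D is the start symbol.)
Direct left recursion occurs when N → N α for some non-terminal N (the right-hand side begins with the left-hand side itself).

D → n A: starts with n
A → A n: LEFT RECURSIVE (starts with A)
A → f f y: starts with f
D → ;: starts with ';'
A → f ; f: starts with f
D → ; ; n: starts with ';'

The grammar has direct left recursion on: A.

Answer: Yes, A is left-recursive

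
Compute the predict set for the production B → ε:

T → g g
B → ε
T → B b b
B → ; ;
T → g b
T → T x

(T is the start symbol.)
{ 'b' }

PREDICT(B → ε) = (FIRST(RHS) \ {ε}) ∪ (FOLLOW(B) if ε ∈ FIRST(RHS), i.e. RHS ⇒* ε)
The right-hand side is ε (FIRST(ε) = { ε }), so the predict set is FOLLOW(B) = { 'b' }
PREDICT(B → ε) = { 'b' }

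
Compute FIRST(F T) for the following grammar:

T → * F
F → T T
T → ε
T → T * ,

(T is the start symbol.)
FIRST sets of the non-terminals involved (from the grammar, by fixed-point iteration):
  FIRST(F) = { '*', ε }
  FIRST(T) = { '*', ε }

To compute FIRST(F T), process the symbols left to right:
Symbol F is a non-terminal. Add FIRST(F) \ {ε} = { '*' }
F is nullable (ε ∈ FIRST(F)), continue to the next symbol.
Symbol T is a non-terminal. Add FIRST(T) \ {ε} = { '*' }
T is nullable (ε ∈ FIRST(T)), continue to the next symbol.
All symbols are nullable, so ε is in the result.
FIRST(F T) = { '*', ε }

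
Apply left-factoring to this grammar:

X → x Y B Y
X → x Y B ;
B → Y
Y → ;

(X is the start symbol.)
Left-factoring transforms A → αβ₁ | αβ₂ into A → αA' and A' → β₁ | β₂
(α is the longest common prefix among the alternatives). Repeat until
no nonterminal has two alternatives with a common prefix.

Round 1: X has alternatives sharing prefix 'x Y B'. Introduce X': X → x Y B X'
  Add: X' → Y
  Add: X' → ;

No remaining common prefixes — done.

Resulting grammar:
X → x Y B X'
X' → Y
X' → ;
B → Y
Y → ;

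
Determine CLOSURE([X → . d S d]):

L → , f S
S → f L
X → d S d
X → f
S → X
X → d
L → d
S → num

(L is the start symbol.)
To compute CLOSURE, for each item [A → α.Bβ] where B is a non-terminal, add [B → .γ] for all productions B → γ; repeat for the newly added items until nothing changes.

Start with: [X → . d S d]
The dot precedes the terminal d, so nothing is added.

CLOSURE = { [X → . d S d] }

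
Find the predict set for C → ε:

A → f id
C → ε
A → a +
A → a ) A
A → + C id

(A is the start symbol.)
PREDICT(C → ε) = (FIRST(RHS) \ {ε}) ∪ (FOLLOW(C) if ε ∈ FIRST(RHS), i.e. RHS ⇒* ε)
The right-hand side is ε (FIRST(ε) = { ε }), so the predict set is FOLLOW(C) = { 'id' }
PREDICT(C → ε) = { 'id' }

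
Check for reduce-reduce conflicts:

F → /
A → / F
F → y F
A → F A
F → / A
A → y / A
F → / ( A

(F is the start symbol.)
Yes — I11: [A → y / A .] vs [F → / A .]

A reduce-reduce conflict occurs when an LR(0) state has two complete items [A → α .] and [B → β .] — both call for a reduction, and with no lookahead the parser cannot choose between them.

Augment with F' → F and build the canonical LR(0) collection (I0 = CLOSURE({[F' → . F]}), then GOTO on every symbol after a dot until no new states appear). It has 15 states:
  I0: { [F → . / ( A], [F → . / A], [F → . /], [F → . y F], [F' → . F] }  — shift
  I1: { [A → . / F], [A → . F A], [A → . y / A], [F → . / ( A], [F → . / A], [F → . /], [F → . y F], [F → / . ( A], [F → / . A], [F → / .] }  — shift, reduce
  I2: { [F' → F .] }  — accept
  I3: { [F → . / ( A], [F → . / A], [F → . /], [F → . y F], [F → y . F] }  — shift
  I4: { [F → y F .] }  — reduce
  I5: { [A → . / F], [A → . F A], [A → . y / A], [F → . / ( A], [F → . / A], [F → . /], [F → . y F], [F → / ( . A] }  — shift
  I6: { [A → . / F], [A → . F A], [A → . y / A], [A → / . F], [F → . / ( A], [F → . / A], [F → . /], [F → . y F], [F → / . ( A], [F → / . A], [F → / .] }  — shift, reduce
  I7: { [F → / A .] }  — reduce
  I8: { [A → . / F], [A → . F A], [A → . y / A], [A → F . A], [F → . / ( A], [F → . / A], [F → . /], [F → . y F] }  — shift
  I9: { [A → y . / A], [F → . / ( A], [F → . / A], [F → . /], [F → . y F], [F → y . F] }  — shift
  I10: { [A → . / F], [A → . F A], [A → . y / A], [A → y / . A], [F → . / ( A], [F → . / A], [F → . /], [F → . y F], [F → / . ( A], [F → / . A], [F → / .] }  — shift, reduce
  I11: { [A → y / A .], [F → / A .] }  — 2 reduces
  I12: { [A → F A .] }  — reduce
  I13: { [A → . / F], [A → . F A], [A → . y / A], [A → / F .], [A → F . A], [F → . / ( A], [F → . / A], [F → . /], [F → . y F] }  — shift, reduce
  I14: { [F → / ( A .] }  — reduce

I11 contains complete items [A → y / A .], [F → / A .] — reduce-reduce conflict.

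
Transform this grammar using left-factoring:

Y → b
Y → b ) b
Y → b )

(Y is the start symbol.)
Y → b Y'
Y' → ε
Y' → ) Y''
Y'' → b
Y'' → ε

Left-factoring transforms A → αβ₁ | αβ₂ into A → αA' and A' → β₁ | β₂
(α is the longest common prefix among the alternatives). Repeat until
no nonterminal has two alternatives with a common prefix.

Round 1: Y has alternatives sharing prefix 'b'. Introduce Y': Y → b Y'
  Add: Y' → ε
  Add: Y' → ) b
  Add: Y' → )

Round 2: Y' has alternatives sharing prefix ')'. Introduce Y'': Y' → ) Y''
  Add: Y'' → b
  Add: Y'' → ε

No remaining common prefixes — done.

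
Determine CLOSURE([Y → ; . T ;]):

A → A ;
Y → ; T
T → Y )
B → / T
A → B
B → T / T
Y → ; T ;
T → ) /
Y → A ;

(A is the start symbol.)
Start with: [Y → ; . T ;]
  [Y → ; . T ;] has the dot before T: add [T → . Y )], [T → . ) /]
  [T → . Y )] has the dot before Y: add [Y → . ; T], [Y → . ; T ;], [Y → . A ;]
  [Y → . A ;] has the dot before A: add [A → . A ;], [A → . B]
  [A → . B] has the dot before B: add [B → . / T], [B → . T / T]
No further items can be added.

CLOSURE = { [A → . A ;], [A → . B], [B → . / T], [B → . T / T], [T → . ) /], [T → . Y )], [Y → . ; T ;], [Y → . ; T], [Y → . A ;], [Y → ; . T ;] }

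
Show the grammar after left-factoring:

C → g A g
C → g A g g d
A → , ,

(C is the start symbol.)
C → g A g C'
C' → ε
C' → g d
A → , ,

Left-factoring transforms A → αβ₁ | αβ₂ into A → αA' and A' → β₁ | β₂
(α is the longest common prefix among the alternatives). Repeat until
no nonterminal has two alternatives with a common prefix.

Round 1: C has alternatives sharing prefix 'g A g'. Introduce C': C → g A g C'
  Add: C' → ε
  Add: C' → g d

No remaining common prefixes — done.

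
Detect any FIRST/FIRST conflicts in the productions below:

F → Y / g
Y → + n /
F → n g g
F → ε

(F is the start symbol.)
A FIRST/FIRST conflict occurs when two productions N → α and N → β for the same non-terminal have FIRST(α) ∩ FIRST(β) ≠ ∅ (with ε ∈ FIRST of a nullable right-hand side, so two nullable alternatives also conflict).

FIRST sets of the non-terminals at (or reachable through a nullable prefix from) the front of some alternative:
  FIRST(Y) = { '+' }

Productions for F:
  F → Y / g: FIRST = { '+' }
  F → n g g: FIRST = { 'n' }
  F → ε: FIRST = { ε }
Y has only one production, so no FIRST/FIRST conflict is possible there.

All alternatives of each non-terminal have pairwise disjoint FIRST sets.

Answer: No FIRST/FIRST conflicts.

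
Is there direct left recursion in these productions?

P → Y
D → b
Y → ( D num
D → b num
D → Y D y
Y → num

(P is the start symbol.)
No direct left recursion

P → Y: starts with Y
D → b: starts with b
Y → ( D num: starts with '('
D → b num: starts with b
D → Y D y: starts with Y
Y → num: starts with num

No direct left recursion found.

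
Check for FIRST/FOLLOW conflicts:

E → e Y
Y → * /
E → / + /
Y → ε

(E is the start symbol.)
No FIRST/FOLLOW conflicts.

A FIRST/FOLLOW conflict occurs when a non-terminal N has a nullable alternative N → β (β ⇒* ε) and another alternative N → α with FIRST(α) ∩ FOLLOW(N) ≠ ∅: on such a lookahead the parser cannot decide between expanding α and letting N vanish via β.

Nullable non-terminals: Y.

Y: nullable alternative(s) Y → ε; FOLLOW(Y) = { $ }
  Y → * /: FIRST \ {ε} = { '*' } — disjoint from FOLLOW(Y)
  Y → ε: FIRST \ {ε} = { } — this is the only nullable alternative, skip

E has no nullable alternative, so no FIRST/FOLLOW check is needed there.

No FIRST/FOLLOW conflicts found.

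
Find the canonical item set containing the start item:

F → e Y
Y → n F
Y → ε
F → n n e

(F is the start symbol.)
{ [F → . e Y], [F → . n n e], [F' → . F] }

First, augment the grammar with F' → F
I₀ = CLOSURE({ [F' → . F] }):
  [F' → . F] has the dot before F: add [F → . e Y], [F → . n n e]
No further items can be added.

I₀ = { [F → . e Y], [F → . n n e], [F' → . F] }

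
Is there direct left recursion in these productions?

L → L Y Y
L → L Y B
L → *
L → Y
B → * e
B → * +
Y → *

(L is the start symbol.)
Direct left recursion occurs when N → N α for some non-terminal N (the right-hand side begins with the left-hand side itself).

L → L Y Y: LEFT RECURSIVE (starts with L)
L → L Y B: LEFT RECURSIVE (starts with L)
L → *: starts with '*'
L → Y: starts with Y
B → * e: starts with '*'
B → * +: starts with '*'
Y → *: starts with '*'

The grammar has direct left recursion on: L.

Answer: Yes, L is left-recursive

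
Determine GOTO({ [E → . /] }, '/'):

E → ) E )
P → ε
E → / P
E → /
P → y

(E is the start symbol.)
GOTO(I, '/') = CLOSURE({ [A → αX.β] : [A → α.Xβ] ∈ I, X = '/' })

Items with dot before '/', with the dot advanced:
  [E → . /] → [E → / .]
Closure adds nothing (no advanced item has the dot before a non-terminal).

GOTO = { [E → / .] }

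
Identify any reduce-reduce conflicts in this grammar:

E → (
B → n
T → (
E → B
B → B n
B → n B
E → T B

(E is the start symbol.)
Yes — I1: [E → ( .] vs [T → ( .]

Augment with E' → E and build the canonical LR(0) collection (I0 = CLOSURE({[E' → . E]}), then GOTO on every symbol after a dot until no new states appear). It has 9 states:
  I0: { [B → . B n], [B → . n B], [B → . n], [E → . (], [E → . B], [E → . T B], [E' → . E], [T → . (] }  — shift
  I1: { [E → ( .], [T → ( .] }  — 2 reduces
  I2: { [B → B . n], [E → B .] }  — shift, reduce
  I3: { [E' → E .] }  — accept
  I4: { [B → . B n], [B → . n B], [B → . n], [E → T . B] }  — shift
  I5: { [B → . B n], [B → . n B], [B → . n], [B → n . B], [B → n .] }  — shift, reduce
  I6: { [B → B . n], [B → n B .] }  — shift, reduce
  I7: { [B → B n .] }  — reduce
  I8: { [B → B . n], [E → T B .] }  — shift, reduce

I1 contains complete items [E → ( .], [T → ( .] — reduce-reduce conflict.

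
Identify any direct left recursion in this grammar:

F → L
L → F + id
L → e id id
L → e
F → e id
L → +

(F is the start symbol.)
Direct left recursion occurs when N → N α for some non-terminal N (the right-hand side begins with the left-hand side itself).

F → L: starts with L
L → F + id: starts with F
L → e id id: starts with e
L → e: starts with e
F → e id: starts with e
L → +: starts with '+'

No direct left recursion found.

Answer: No direct left recursion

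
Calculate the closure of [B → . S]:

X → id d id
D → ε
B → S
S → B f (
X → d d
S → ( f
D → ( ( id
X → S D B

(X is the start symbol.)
Start with: [B → . S]
  [B → . S] has the dot before S: add [S → . B f (], [S → . ( f]
  [S → . B f (] has the dot before B: all B-items already present
No further items can be added.

CLOSURE = { [B → . S], [S → . ( f], [S → . B f (] }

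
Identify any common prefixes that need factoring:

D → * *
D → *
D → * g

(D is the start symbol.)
Left-factoring is needed when two productions for the same non-terminal
share a common prefix on the right-hand side.

Productions for D:
  D → * *
  D → *
  D → * g

Found common prefix '*' in productions for D

Answer: Yes, D has productions with common prefix '*'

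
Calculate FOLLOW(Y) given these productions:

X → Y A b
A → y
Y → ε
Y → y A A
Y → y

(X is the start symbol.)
{ 'y' }

In X → Y A b: Y is followed by A b, add FIRST(A b) \ {ε} = { 'y' }

Taking the union: FOLLOW(Y) = { 'y' }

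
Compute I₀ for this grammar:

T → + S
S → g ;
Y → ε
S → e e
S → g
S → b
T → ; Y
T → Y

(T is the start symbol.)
First, augment the grammar with T' → T
I₀ = CLOSURE({ [T' → . T] }):
  [T' → . T] has the dot before T: add [T → . + S], [T → . ; Y], [T → . Y]
  [T → . Y] has the dot before Y: add [Y → .]
No further items can be added.

I₀ = { [T → . + S], [T → . ; Y], [T → . Y], [T' → . T], [Y → .] }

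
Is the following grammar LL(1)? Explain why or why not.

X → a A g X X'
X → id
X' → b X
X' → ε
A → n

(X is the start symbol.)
A grammar is LL(1) if for each non-terminal N with multiple productions, the predict sets of those productions are pairwise disjoint, where PREDICT(N → α) = (FIRST(α) \ {ε}) ∪ (FOLLOW(N) if α ⇒* ε).

Relevant sets:
  FOLLOW(X') = { $, 'b' }

For X:
  PREDICT(X → a A g X X') = { 'a' }
  PREDICT(X → id) = { 'id' }
For X':
  PREDICT(X' → b X) = { 'b' }
  PREDICT(X' → ε) = { $, 'b' }
A has a single production, so nothing to check there.

Conflict found: Predict set conflict for X': { 'b' }
The grammar is NOT LL(1).

Answer: No. Predict set conflict for X': { 'b' }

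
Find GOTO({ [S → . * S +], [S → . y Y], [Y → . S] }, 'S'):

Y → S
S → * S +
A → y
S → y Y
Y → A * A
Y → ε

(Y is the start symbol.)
GOTO(I, 'S') = CLOSURE({ [A → αX.β] : [A → α.Xβ] ∈ I, X = 'S' })

Items with dot before 'S', with the dot advanced:
  [Y → . S] → [Y → S .]
Closure adds nothing (no advanced item has the dot before a non-terminal).

GOTO = { [Y → S .] }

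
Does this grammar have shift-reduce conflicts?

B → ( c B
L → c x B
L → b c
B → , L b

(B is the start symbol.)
A shift-reduce conflict occurs when an LR(0) state has both:
  - a complete (reduce) item [A → α .] (dot at the end), and
  - a shift item [B → β . c γ] (dot before a terminal).

Augment with B' → B and build the canonical LR(0) collection (I0 = CLOSURE({[B' → . B]}), then GOTO on every symbol after a dot until no new states appear). It has 13 states:
  I0: { [B → . ( c B], [B → . , L b], [B' → . B] }  — shift
  I1: { [B → ( . c B] }  — shift
  I2: { [B → , . L b], [L → . b c], [L → . c x B] }  — shift
  I3: { [B' → B .] }  — accept
  I4: { [B → , L . b] }  — shift
  I5: { [L → b . c] }  — shift
  I6: { [L → c . x B] }  — shift
  I7: { [B → . ( c B], [B → . , L b], [L → c x . B] }  — shift
  I8: { [L → c x B .] }  — reduce
  I9: { [L → b c .] }  — reduce
  I10: { [B → , L b .] }  — reduce
  I11: { [B → ( c . B], [B → . ( c B], [B → . , L b] }  — shift
  I12: { [B → ( c B .] }  — reduce

No state contains both a complete item and a shift item.

Answer: No shift-reduce conflicts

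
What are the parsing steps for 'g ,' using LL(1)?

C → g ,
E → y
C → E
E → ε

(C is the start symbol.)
LL(1) parsing maintains a stack (initially the start symbol over $) and the input. At each step: if the stack top is a terminal, match it against the current input token; if it is a non-terminal N, replace it with the RHS of M[N, lookahead] (the unique production whose predict set contains the lookahead).

Stack is shown with the top on the left.

Stack  Input  Action
--------------------
C $    g , $  output C → g ,
g , $  g , $  match 'g'
, $    , $    match ','
$      $      accept

The string is accepted.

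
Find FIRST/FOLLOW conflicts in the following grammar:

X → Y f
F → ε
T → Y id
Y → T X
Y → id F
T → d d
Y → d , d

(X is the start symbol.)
No FIRST/FOLLOW conflicts.

A FIRST/FOLLOW conflict occurs when a non-terminal N has a nullable alternative N → β (β ⇒* ε) and another alternative N → α with FIRST(α) ∩ FOLLOW(N) ≠ ∅: on such a lookahead the parser cannot decide between expanding α and letting N vanish via β.

Nullable non-terminals: F.
F has a nullable alternative but only one production, so nothing to check.

T, X, Y have no nullable alternative, so no FIRST/FOLLOW check is needed there.

No FIRST/FOLLOW conflicts found.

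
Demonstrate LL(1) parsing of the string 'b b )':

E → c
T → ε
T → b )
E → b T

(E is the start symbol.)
LL(1) parsing maintains a stack (initially the start symbol over $) and the input. At each step: if the stack top is a terminal, match it against the current input token; if it is a non-terminal N, replace it with the RHS of M[N, lookahead] (the unique production whose predict set contains the lookahead).

Stack is shown with the top on the left.

Stack  Input    Action
----------------------
E $    b b ) $  output E → b T
b T $  b b ) $  match 'b'
T $    b ) $    output T → b )
b ) $  b ) $    match 'b'
) $    ) $      match ')'
$      $        accept

The string is accepted.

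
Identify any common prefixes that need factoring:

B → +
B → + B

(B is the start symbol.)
Left-factoring is needed when two productions for the same non-terminal
share a common prefix on the right-hand side.

Productions for B:
  B → +
  B → + B

Found common prefix '+' in productions for B

Answer: Yes, B has productions with common prefix '+'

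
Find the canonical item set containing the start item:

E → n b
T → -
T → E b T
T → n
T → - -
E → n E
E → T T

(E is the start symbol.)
First, augment the grammar with E' → E
I₀ = CLOSURE({ [E' → . E] }):
  [E' → . E] has the dot before E: add [E → . n b], [E → . n E], [E → . T T]
  [E → . T T] has the dot before T: add [T → . -], [T → . E b T], [T → . n], [T → . - -]
No further items can be added.

I₀ = { [E → . T T], [E → . n E], [E → . n b], [E' → . E], [T → . - -], [T → . -], [T → . E b T], [T → . n] }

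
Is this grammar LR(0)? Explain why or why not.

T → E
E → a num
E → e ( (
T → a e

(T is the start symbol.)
A grammar is LR(0) if no state in the canonical LR(0) collection has:
  - both a shift item (dot before a terminal) and a complete item (shift-reduce conflict), or
  - two or more complete items (reduce-reduce conflict; the accept item [T' → T .] counts as a complete item here).

Augment with T' → T and build the canonical LR(0) collection (I0 = CLOSURE({[T' → . T]}), then GOTO on every symbol after a dot until no new states appear). It has 9 states:
  I0: { [E → . a num], [E → . e ( (], [T → . E], [T → . a e], [T' → . T] }  — shift
  I1: { [T → E .] }  — reduce
  I2: { [T' → T .] }  — accept
  I3: { [E → a . num], [T → a . e] }  — shift
  I4: { [E → e . ( (] }  — shift
  I5: { [E → e ( . (] }  — shift
  I6: { [E → e ( ( .] }  — reduce
  I7: { [T → a e .] }  — reduce
  I8: { [E → a num .] }  — reduce

Every state is either a pure shift/goto state or contains exactly one complete item and nothing to shift — no conflicts. The grammar is LR(0).

Answer: Yes, the grammar is LR(0)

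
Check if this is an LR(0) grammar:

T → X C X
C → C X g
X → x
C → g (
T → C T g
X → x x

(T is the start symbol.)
No. Shift-reduce conflict between [X → x .] and [X → x . x]

A grammar is LR(0) if no state in the canonical LR(0) collection has:
  - both a shift item (dot before a terminal) and a complete item (shift-reduce conflict), or
  - two or more complete items (reduce-reduce conflict; the accept item [T' → T .] counts as a complete item here).

Augment with T' → T and build the canonical LR(0) collection (I0 = CLOSURE({[T' → . T]}), then GOTO on every symbol after a dot until no new states appear). It has 15 states:
  I0: { [C → . C X g], [C → . g (], [T → . C T g], [T → . X C X], [T' → . T], [X → . x x], [X → . x] }  — shift
  I1: { [C → . C X g], [C → . g (], [C → C . X g], [T → . C T g], [T → . X C X], [T → C . T g], [X → . x x], [X → . x] }  — shift
  I2: { [T' → T .] }  — accept
  I3: { [C → . C X g], [C → . g (], [T → X . C X] }  — shift
  I4: { [C → g . (] }  — shift
  I5: { [X → x . x], [X → x .] }  — shift, reduce
  I6: { [X → x x .] }  — reduce
  I7: { [C → g ( .] }  — reduce
  I8: { [C → C . X g], [T → X C . X], [X → . x x], [X → . x] }  — shift
  I9: { [C → C X . g], [T → X C X .] }  — shift, reduce
  I10: { [C → C X g .] }  — reduce
  I11: { [T → C T . g] }  — shift
  I12: { [C → . C X g], [C → . g (], [C → C X . g], [T → X . C X] }  — shift
  I13: { [C → C X g .], [C → g . (] }  — shift, reduce
  I14: { [T → C T g .] }  — reduce

Conflict in state I5:
  Shift-reduce conflict between [X → x .] and [X → x . x]
So the grammar is NOT LR(0).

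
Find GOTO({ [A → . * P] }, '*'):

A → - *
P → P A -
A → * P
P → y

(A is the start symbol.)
GOTO(I, '*') = CLOSURE({ [A → αX.β] : [A → α.Xβ] ∈ I, X = '*' })

Items with dot before '*', with the dot advanced:
  [A → . * P] → [A → * . P]
Closure of the advanced items:
  [A → * . P] has the dot before P: add [P → . P A -], [P → . y]

GOTO = { [A → * . P], [P → . P A -], [P → . y] }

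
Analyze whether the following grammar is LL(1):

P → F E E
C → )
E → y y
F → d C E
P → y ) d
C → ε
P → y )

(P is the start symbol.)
No. Predict set conflict for P: { 'y' }

A grammar is LL(1) if for each non-terminal N with multiple productions, the predict sets of those productions are pairwise disjoint, where PREDICT(N → α) = (FIRST(α) \ {ε}) ∪ (FOLLOW(N) if α ⇒* ε).

Relevant sets:
  FIRST(F) = { 'd' }
  FOLLOW(C) = { 'y' }

For P:
  PREDICT(P → F E E) = { 'd' }
  PREDICT(P → y ')' d) = { 'y' }
  PREDICT(P → y ')') = { 'y' }
For C:
  PREDICT(C → ')') = { ')' }
  PREDICT(C → ε) = { 'y' }
E, F have a single production, so nothing to check there.

Conflict found: Predict set conflict for P: { 'y' }
The grammar is NOT LL(1).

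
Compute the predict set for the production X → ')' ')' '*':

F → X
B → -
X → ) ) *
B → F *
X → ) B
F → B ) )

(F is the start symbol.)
{ ')' }

PREDICT(X → ')' ')' '*') = (FIRST(RHS) \ {ε}) ∪ (FOLLOW(X) if ε ∈ FIRST(RHS), i.e. RHS ⇒* ε)
FIRST(')' ')' '*') = { ')' }
ε ∉ FIRST(')' ')' '*'), so FOLLOW(X) is not added.
PREDICT(X → ')' ')' '*') = { ')' }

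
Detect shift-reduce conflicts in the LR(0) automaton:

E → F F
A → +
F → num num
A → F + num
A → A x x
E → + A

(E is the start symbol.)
Yes — I8: [E → + A .] vs [A → A . x x]

A shift-reduce conflict occurs when an LR(0) state has both:
  - a complete (reduce) item [A → α .] (dot at the end), and
  - a shift item [B → β . c γ] (dot before a terminal).

Augment with E' → E and build the canonical LR(0) collection (I0 = CLOSURE({[E' → . E]}), then GOTO on every symbol after a dot until no new states appear). It has 14 states:
  I0: { [E → . + A], [E → . F F], [E' → . E], [F → . num num] }  — shift
  I1: { [A → . +], [A → . A x x], [A → . F + num], [E → + . A], [F → . num num] }  — shift
  I2: { [E' → E .] }  — accept
  I3: { [E → F . F], [F → . num num] }  — shift
  I4: { [F → num . num] }  — shift
  I5: { [F → num num .] }  — reduce
  I6: { [E → F F .] }  — reduce
  I7: { [A → + .] }  — reduce
  I8: { [A → A . x x], [E → + A .] }  — shift, reduce
  I9: { [A → F . + num] }  — shift
  I10: { [A → F + . num] }  — shift
  I11: { [A → F + num .] }  — reduce
  I12: { [A → A x . x] }  — shift
  I13: { [A → A x x .] }  — reduce

I8 contains reduce item [E → + A .] and shift item [A → A . x x] — shift-reduce conflict.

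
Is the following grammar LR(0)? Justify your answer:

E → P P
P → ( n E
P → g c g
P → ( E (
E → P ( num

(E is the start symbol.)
Yes, the grammar is LR(0)

Augment with E' → E and build the canonical LR(0) collection (I0 = CLOSURE({[E' → . E]}), then GOTO on every symbol after a dot until no new states appear). It has 14 states:
  I0: { [E → . P ( num], [E → . P P], [E' → . E], [P → . ( E (], [P → . ( n E], [P → . g c g] }  — shift
  I1: { [E → . P ( num], [E → . P P], [P → ( . E (], [P → ( . n E], [P → . ( E (], [P → . ( n E], [P → . g c g] }  — shift
  I2: { [E' → E .] }  — accept
  I3: { [E → P . ( num], [E → P . P], [P → . ( E (], [P → . ( n E], [P → . g c g] }  — shift
  I4: { [P → g . c g] }  — shift
  I5: { [P → g c . g] }  — shift
  I6: { [P → g c g .] }  — reduce
  I7: { [E → . P ( num], [E → . P P], [E → P ( . num], [P → ( . E (], [P → ( . n E], [P → . ( E (], [P → . ( n E], [P → . g c g] }  — shift
  I8: { [E → P P .] }  — reduce
  I9: { [P → ( E . (] }  — shift
  I10: { [E → . P ( num], [E → . P P], [P → ( n . E], [P → . ( E (], [P → . ( n E], [P → . g c g] }  — shift
  I11: { [E → P ( num .] }  — reduce
  I12: { [P → ( n E .] }  — reduce
  I13: { [P → ( E ( .] }  — reduce

Every state is either a pure shift/goto state or contains exactly one complete item and nothing to shift — no conflicts. The grammar is LR(0).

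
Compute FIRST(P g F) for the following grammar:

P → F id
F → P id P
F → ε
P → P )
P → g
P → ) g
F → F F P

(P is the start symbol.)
FIRST sets of the non-terminals involved (from the grammar, by fixed-point iteration):
  FIRST(P) = { ')', 'g', 'id' }

To compute FIRST(P g F), process the symbols left to right:
Symbol P is a non-terminal. Add FIRST(P) \ {ε} = { ')', 'g', 'id' }
P is not nullable (ε ∉ FIRST(P)), so stop here.
FIRST(P g F) = { ')', 'g', 'id' }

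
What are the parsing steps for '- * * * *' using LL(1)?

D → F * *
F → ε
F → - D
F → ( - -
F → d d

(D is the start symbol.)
Stack is shown with the top on the left.

Stack        Input        Action
--------------------------------
D $          - * * * * $  output D → F * *
F * * $      - * * * * $  output F → - D
- D * * $    - * * * * $  match '-'
D * * $      * * * * $    output D → F * *
F * * * * $  * * * * $    output F → ε
* * * * $    * * * * $    match '*'
* * * $      * * * $      match '*'
* * $        * * $        match '*'
* $          * $          match '*'
$            $            accept

The string is accepted.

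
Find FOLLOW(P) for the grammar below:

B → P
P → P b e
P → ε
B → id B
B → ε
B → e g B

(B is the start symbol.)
In B → P: P is at the end, add FOLLOW(B)
In P → P b e: P is followed by b e, add FIRST(b e) \ {ε} = { 'b' }

The FOLLOW sets referred to above (computed the same way, to a fixed point):
  FOLLOW(B) = { $ }

Taking the union: FOLLOW(P) = { $, 'b' }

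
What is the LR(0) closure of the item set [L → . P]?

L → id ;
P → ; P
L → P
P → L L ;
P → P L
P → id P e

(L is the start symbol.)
Start with: [L → . P]
  [L → . P] has the dot before P: add [P → . ; P], [P → . L L ;], [P → . P L], [P → . id P e]
  [P → . L L ;] has the dot before L: add [L → . id ;]
No further items can be added.

CLOSURE = { [L → . P], [L → . id ;], [P → . ; P], [P → . L L ;], [P → . P L], [P → . id P e] }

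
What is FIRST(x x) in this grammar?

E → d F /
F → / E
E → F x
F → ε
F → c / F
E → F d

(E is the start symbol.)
To compute FIRST(x x), process the symbols left to right:
Symbol x is a terminal. Add 'x' and stop.
FIRST(x x) = { 'x' }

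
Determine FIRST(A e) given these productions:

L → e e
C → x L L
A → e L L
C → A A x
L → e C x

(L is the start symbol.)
FIRST sets of the non-terminals involved (from the grammar, by fixed-point iteration):
  FIRST(A) = { 'e' }

To compute FIRST(A e), process the symbols left to right:
Symbol A is a non-terminal. Add FIRST(A) \ {ε} = { 'e' }
A is not nullable (ε ∉ FIRST(A)), so stop here.
FIRST(A e) = { 'e' }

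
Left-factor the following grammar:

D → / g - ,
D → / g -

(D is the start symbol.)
Left-factoring transforms A → αβ₁ | αβ₂ into A → αA' and A' → β₁ | β₂
(α is the longest common prefix among the alternatives). Repeat until
no nonterminal has two alternatives with a common prefix.

Round 1: D has alternatives sharing prefix '/ g -'. Introduce D': D → / g - D'
  Add: D' → ,
  Add: D' → ε

No remaining common prefixes — done.

Resulting grammar:
D → / g - D'
D' → ,
D' → ε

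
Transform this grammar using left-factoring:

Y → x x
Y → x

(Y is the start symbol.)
Y → x Y'
Y' → x
Y' → ε

Left-factoring transforms A → αβ₁ | αβ₂ into A → αA' and A' → β₁ | β₂
(α is the longest common prefix among the alternatives). Repeat until
no nonterminal has two alternatives with a common prefix.

Round 1: Y has alternatives sharing prefix 'x'. Introduce Y': Y → x Y'
  Add: Y' → x
  Add: Y' → ε

No remaining common prefixes — done.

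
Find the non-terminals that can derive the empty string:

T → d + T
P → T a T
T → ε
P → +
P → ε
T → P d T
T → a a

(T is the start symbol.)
{ 'P', 'T' }

A non-terminal is nullable if it can derive ε (the empty string): either it has an ε-production, or it has a production whose right-hand side consists entirely of nullable non-terminals.

ε-productions: T → ε, P → ε
So T, P are immediately nullable.
Every non-terminal is now nullable.
Nullable = { 'P', 'T' }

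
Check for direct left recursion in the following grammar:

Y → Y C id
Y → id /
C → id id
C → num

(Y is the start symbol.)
Yes, Y is left-recursive

Direct left recursion occurs when N → N α for some non-terminal N (the right-hand side begins with the left-hand side itself).

Y → Y C id: LEFT RECURSIVE (starts with Y)
Y → id /: starts with id
C → id id: starts with id
C → num: starts with num

The grammar has direct left recursion on: Y.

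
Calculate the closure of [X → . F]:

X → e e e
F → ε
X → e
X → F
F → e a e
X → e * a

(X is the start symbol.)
{ [F → . e a e], [F → .], [X → . F] }

To compute CLOSURE, for each item [A → α.Bβ] where B is a non-terminal, add [B → .γ] for all productions B → γ; repeat for the newly added items until nothing changes.

Start with: [X → . F]
  [X → . F] has the dot before F: add [F → .], [F → . e a e]
No further items can be added.

CLOSURE = { [F → . e a e], [F → .], [X → . F] }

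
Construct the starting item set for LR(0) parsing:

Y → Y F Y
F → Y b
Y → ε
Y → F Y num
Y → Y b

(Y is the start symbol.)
{ [F → . Y b], [Y → . F Y num], [Y → . Y F Y], [Y → . Y b], [Y → .], [Y' → . Y] }

First, augment the grammar with Y' → Y
I₀ = CLOSURE({ [Y' → . Y] }):
  [Y' → . Y] has the dot before Y: add [Y → . Y F Y], [Y → .], [Y → . F Y num], [Y → . Y b]
  [Y → . F Y num] has the dot before F: add [F → . Y b]
No further items can be added.

I₀ = { [F → . Y b], [Y → . F Y num], [Y → . Y F Y], [Y → . Y b], [Y → .], [Y' → . Y] }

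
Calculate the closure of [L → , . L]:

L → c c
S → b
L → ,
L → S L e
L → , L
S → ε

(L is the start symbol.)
{ [L → , . L], [L → . , L], [L → . ,], [L → . S L e], [L → . c c], [S → . b], [S → .] }

To compute CLOSURE, for each item [A → α.Bβ] where B is a non-terminal, add [B → .γ] for all productions B → γ; repeat for the newly added items until nothing changes.

Start with: [L → , . L]
  [L → , . L] has the dot before L: add [L → . c c], [L → . ,], [L → . S L e], [L → . , L]
  [L → . S L e] has the dot before S: add [S → . b], [S → .]
No further items can be added.

CLOSURE = { [L → , . L], [L → . , L], [L → . ,], [L → . S L e], [L → . c c], [S → . b], [S → .] }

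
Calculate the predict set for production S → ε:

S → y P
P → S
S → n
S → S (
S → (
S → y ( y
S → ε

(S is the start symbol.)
PREDICT(S → ε) = (FIRST(RHS) \ {ε}) ∪ (FOLLOW(S) if ε ∈ FIRST(RHS), i.e. RHS ⇒* ε)
The right-hand side is ε (FIRST(ε) = { ε }), so the predict set is FOLLOW(S) = { $, '(' }
PREDICT(S → ε) = { $, '(' }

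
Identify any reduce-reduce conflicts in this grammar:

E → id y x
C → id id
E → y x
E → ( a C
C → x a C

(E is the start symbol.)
No reduce-reduce conflicts

Augment with E' → E and build the canonical LR(0) collection (I0 = CLOSURE({[E' → . E]}), then GOTO on every symbol after a dot until no new states appear). It has 15 states:
  I0: { [E → . ( a C], [E → . id y x], [E → . y x], [E' → . E] }  — shift
  I1: { [E → ( . a C] }  — shift
  I2: { [E' → E .] }  — accept
  I3: { [E → id . y x] }  — shift
  I4: { [E → y . x] }  — shift
  I5: { [E → y x .] }  — reduce
  I6: { [E → id y . x] }  — shift
  I7: { [E → id y x .] }  — reduce
  I8: { [C → . id id], [C → . x a C], [E → ( a . C] }  — shift
  I9: { [E → ( a C .] }  — reduce
  I10: { [C → id . id] }  — shift
  I11: { [C → x . a C] }  — shift
  I12: { [C → . id id], [C → . x a C], [C → x a . C] }  — shift
  I13: { [C → x a C .] }  — reduce
  I14: { [C → id id .] }  — reduce

No state contains more than one complete item.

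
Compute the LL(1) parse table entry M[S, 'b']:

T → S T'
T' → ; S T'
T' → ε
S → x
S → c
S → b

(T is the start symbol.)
To find M[S, 'b'], we find productions for S where 'b' is in the predict set (PREDICT(N → α) = (FIRST(α) \ {ε}) ∪ (FOLLOW(N) if α ⇒* ε)).

S → x: PREDICT = { 'x' }
S → c: PREDICT = { 'c' }
S → b: PREDICT = { 'b' }
  'b' is in predict set, so this production goes in M[S, 'b']

M[S, 'b'] = S → b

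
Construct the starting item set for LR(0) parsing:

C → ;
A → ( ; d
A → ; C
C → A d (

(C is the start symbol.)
First, augment the grammar with C' → C
I₀ = CLOSURE({ [C' → . C] }):
  [C' → . C] has the dot before C: add [C → . ;], [C → . A d (]
  [C → . A d (] has the dot before A: add [A → . ( ; d], [A → . ; C]
No further items can be added.

I₀ = { [A → . ( ; d], [A → . ; C], [C → . ;], [C → . A d (], [C' → . C] }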